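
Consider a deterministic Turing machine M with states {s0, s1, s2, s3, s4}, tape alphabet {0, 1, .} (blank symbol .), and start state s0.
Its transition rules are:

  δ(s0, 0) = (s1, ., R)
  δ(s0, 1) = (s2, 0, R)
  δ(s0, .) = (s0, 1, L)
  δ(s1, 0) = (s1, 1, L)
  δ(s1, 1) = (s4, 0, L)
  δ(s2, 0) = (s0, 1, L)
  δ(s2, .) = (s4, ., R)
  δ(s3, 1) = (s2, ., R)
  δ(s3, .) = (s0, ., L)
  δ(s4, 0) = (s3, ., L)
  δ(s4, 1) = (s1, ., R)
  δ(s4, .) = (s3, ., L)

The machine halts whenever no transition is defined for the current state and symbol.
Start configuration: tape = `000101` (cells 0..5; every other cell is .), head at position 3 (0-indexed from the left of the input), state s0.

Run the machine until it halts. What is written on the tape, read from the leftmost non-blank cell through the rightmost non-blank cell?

s0 | 000[1]01   read 1 → write 0, move R, go to s2
s2 | 0000[0]1   read 0 → write 1, move L, go to s0
s0 | 000[0]11   read 0 → write ., move R, go to s1
s1 | 000.[1]1   read 1 → write 0, move L, go to s4
s4 | 000[.]01   read . → write ., move L, go to s3
s3 | 00[0].01
The non-blank tape span at halt is 000.01.

000.01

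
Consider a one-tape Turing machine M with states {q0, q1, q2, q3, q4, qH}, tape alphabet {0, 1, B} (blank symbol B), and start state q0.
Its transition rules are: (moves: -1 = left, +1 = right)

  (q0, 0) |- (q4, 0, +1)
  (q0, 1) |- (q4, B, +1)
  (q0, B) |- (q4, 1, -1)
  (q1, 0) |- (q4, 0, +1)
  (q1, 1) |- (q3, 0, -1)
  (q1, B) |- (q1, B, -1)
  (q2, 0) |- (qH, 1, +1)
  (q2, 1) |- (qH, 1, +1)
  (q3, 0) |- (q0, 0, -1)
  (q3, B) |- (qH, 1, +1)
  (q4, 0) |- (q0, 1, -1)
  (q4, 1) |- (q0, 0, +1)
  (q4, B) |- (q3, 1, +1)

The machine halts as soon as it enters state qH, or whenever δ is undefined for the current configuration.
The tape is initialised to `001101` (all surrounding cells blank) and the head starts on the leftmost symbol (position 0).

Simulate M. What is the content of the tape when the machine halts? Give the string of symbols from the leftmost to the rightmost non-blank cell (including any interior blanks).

q0 | [0]01101BBBB   read 0 → write 0, move +1, go to q4
q4 | 0[0]1101BBBB   read 0 → write 1, move -1, go to q0
q0 | [0]11101BBBB   read 0 → write 0, move +1, go to q4
q4 | 0[1]1101BBBB   read 1 → write 0, move +1, go to q0
q0 | 00[1]101BBBB   read 1 → write B, move +1, go to q4
q4 | 00B[1]01BBBB   read 1 → write 0, move +1, go to q0
q0 | 00B0[0]1BBBB   read 0 → write 0, move +1, go to q4
q4 | 00B00[1]BBBB   read 1 → write 0, move +1, go to q0
q0 | 00B000[B]BBB   read B → write 1, move -1, go to q4
q4 | 00B00[0]1BBB   read 0 → write 1, move -1, go to q0
q0 | 00B0[0]11BBB   read 0 → write 0, move +1, go to q4
q4 | 00B00[1]1BBB   read 1 → write 0, move +1, go to q0
q0 | 00B000[1]BBB   read 1 → write B, move +1, go to q4
q4 | 00B000B[B]BB   read B → write 1, move +1, go to q3
q3 | 00B000B1[B]B   read B → write 1, move +1, go to qH
qH | 00B000B11[B]
The non-blank tape span at halt is 00B000B11.

00B000B11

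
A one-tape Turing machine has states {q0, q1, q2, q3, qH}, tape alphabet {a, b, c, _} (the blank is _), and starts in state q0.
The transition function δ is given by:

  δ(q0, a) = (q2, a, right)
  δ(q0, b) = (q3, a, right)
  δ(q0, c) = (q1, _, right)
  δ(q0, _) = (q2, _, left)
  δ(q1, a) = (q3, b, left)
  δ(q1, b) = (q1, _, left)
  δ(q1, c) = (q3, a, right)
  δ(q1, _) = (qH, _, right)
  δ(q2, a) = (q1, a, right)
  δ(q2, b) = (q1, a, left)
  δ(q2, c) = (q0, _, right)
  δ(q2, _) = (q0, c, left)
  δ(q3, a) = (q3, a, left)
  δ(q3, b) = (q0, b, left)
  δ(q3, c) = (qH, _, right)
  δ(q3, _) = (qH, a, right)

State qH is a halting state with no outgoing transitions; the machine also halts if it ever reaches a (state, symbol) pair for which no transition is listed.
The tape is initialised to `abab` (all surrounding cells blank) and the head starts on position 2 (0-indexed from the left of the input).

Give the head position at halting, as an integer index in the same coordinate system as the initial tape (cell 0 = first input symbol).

q0 | _ab[a]b   read a → write a, move right, go to q2
q2 | _aba[b]   read b → write a, move left, go to q1
q1 | _ab[a]a   read a → write b, move left, go to q3
q3 | _a[b]ba   read b → write b, move left, go to q0
q0 | _[a]bba   read a → write a, move right, go to q2
q2 | _a[b]ba   read b → write a, move left, go to q1
q1 | _[a]aba   read a → write b, move left, go to q3
q3 | [_]baba   read _ → write a, move right, go to qH
qH | a[b]aba
At halt the head is at cell 0.

0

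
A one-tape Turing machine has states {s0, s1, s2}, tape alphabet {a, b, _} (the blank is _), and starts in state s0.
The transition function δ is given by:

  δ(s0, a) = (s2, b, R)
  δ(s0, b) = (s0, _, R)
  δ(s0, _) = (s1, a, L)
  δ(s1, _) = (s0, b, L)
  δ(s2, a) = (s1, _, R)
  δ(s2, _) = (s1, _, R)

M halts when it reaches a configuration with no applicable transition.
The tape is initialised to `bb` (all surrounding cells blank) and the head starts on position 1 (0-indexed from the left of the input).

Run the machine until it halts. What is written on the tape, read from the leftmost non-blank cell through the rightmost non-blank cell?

s0 | b[b]___   read b → write _, move R, go to s0
s0 | b_[_]__   read _ → write a, move L, go to s1
s1 | b[_]a__   read _ → write b, move L, go to s0
s0 | [b]ba__   read b → write _, move R, go to s0
s0 | _[b]a__   read b → write _, move R, go to s0
s0 | __[a]__   read a → write b, move R, go to s2
s2 | __b[_]_   read _ → write _, move R, go to s1
s1 | __b_[_]   read _ → write b, move L, go to s0
s0 | __b[_]b   read _ → write a, move L, go to s1
s1 | __[b]ab
The non-blank tape span at halt is bab.

bab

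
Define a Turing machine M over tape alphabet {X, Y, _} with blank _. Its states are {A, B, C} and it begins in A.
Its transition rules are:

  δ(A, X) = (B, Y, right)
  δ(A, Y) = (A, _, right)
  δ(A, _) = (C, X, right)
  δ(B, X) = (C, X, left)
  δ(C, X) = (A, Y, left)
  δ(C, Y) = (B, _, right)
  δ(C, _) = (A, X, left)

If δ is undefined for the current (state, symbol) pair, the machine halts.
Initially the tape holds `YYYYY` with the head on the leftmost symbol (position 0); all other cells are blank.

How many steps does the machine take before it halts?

15

A | [Y]YYYY__   read Y → write _, move right, go to A
A | _[Y]YYY__   read Y → write _, move right, go to A
A | __[Y]YY__   read Y → write _, move right, go to A
A | ___[Y]Y__   read Y → write _, move right, go to A
A | ____[Y]__   read Y → write _, move right, go to A
A | _____[_]_   read _ → write X, move right, go to C
C | _____X[_]   read _ → write X, move left, go to A
A | _____[X]X   read X → write Y, move right, go to B
B | _____Y[X]   read X → write X, move left, go to C
C | _____[Y]X   read Y → write _, move right, go to B
B | ______[X]   read X → write X, move left, go to C
C | _____[_]X   read _ → write X, move left, go to A
A | ____[_]XX   read _ → write X, move right, go to C
C | ____X[X]X   read X → write Y, move left, go to A
A | ____[X]YX   read X → write Y, move right, go to B
B | ____Y[Y]X
M halts after 15 transitions.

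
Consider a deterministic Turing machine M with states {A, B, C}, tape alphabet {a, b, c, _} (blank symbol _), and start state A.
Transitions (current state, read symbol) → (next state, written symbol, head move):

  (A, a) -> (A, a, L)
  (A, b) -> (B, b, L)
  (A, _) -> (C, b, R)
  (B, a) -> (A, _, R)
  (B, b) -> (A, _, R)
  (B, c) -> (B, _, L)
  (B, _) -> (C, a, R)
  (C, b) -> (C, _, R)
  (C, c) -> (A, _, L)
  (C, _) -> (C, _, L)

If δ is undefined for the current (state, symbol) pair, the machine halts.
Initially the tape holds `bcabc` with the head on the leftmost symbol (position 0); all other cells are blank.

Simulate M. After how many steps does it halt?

state=A head=0 tape=_[b]cabc   (A,b)→(B,b,L)
state=B head=-1 tape=[_]bcabc   (B,_)→(C,a,R)
state=C head=0 tape=a[b]cabc   (C,b)→(C,_,R)
state=C head=1 tape=a_[c]abc   (C,c)→(A,_,L)
state=A head=0 tape=a[_]_abc   (A,_)→(C,b,R)
state=C head=1 tape=ab[_]abc   (C,_)→(C,_,L)
state=C head=0 tape=a[b]_abc   (C,b)→(C,_,R)
state=C head=1 tape=a_[_]abc   (C,_)→(C,_,L)
state=C head=0 tape=a[_]_abc   (C,_)→(C,_,L)
state=C head=-1 tape=[a]__abc
M halts after 9 transitions.

9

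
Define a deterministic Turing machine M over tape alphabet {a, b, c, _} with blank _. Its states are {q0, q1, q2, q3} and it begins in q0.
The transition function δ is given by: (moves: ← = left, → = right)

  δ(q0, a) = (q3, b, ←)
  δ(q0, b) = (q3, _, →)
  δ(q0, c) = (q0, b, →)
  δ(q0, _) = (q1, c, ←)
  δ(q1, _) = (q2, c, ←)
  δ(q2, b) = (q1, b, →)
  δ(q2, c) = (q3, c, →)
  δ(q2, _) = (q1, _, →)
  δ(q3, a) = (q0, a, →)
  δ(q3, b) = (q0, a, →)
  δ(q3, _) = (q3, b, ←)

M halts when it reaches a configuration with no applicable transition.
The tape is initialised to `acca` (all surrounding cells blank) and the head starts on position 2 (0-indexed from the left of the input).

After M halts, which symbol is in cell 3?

state=q0 head=2 tape=ac[c]a__   (q0,c)→(q0,b,→)
state=q0 head=3 tape=acb[a]__   (q0,a)→(q3,b,←)
state=q3 head=2 tape=ac[b]b__   (q3,b)→(q0,a,→)
state=q0 head=3 tape=aca[b]__   (q0,b)→(q3,_,→)
state=q3 head=4 tape=aca_[_]_   (q3,_)→(q3,b,←)
state=q3 head=3 tape=aca[_]b_   (q3,_)→(q3,b,←)
state=q3 head=2 tape=ac[a]bb_   (q3,a)→(q0,a,→)
state=q0 head=3 tape=aca[b]b_   (q0,b)→(q3,_,→)
state=q3 head=4 tape=aca_[b]_   (q3,b)→(q0,a,→)
state=q0 head=5 tape=aca_a[_]   (q0,_)→(q1,c,←)
state=q1 head=4 tape=aca_[a]c
Cell 3 holds _ when M halts.

_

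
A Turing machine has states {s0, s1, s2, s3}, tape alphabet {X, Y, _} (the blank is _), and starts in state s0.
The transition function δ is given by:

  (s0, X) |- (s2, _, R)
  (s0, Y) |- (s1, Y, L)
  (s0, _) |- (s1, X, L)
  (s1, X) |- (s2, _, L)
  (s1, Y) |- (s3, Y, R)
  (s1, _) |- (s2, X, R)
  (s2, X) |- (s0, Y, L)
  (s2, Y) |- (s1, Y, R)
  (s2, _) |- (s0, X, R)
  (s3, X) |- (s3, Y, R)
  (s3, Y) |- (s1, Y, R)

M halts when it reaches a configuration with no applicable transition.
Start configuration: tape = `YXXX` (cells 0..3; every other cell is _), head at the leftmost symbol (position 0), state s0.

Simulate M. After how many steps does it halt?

20

state=s0 head=0 tape=_[Y]XXX__   (s0,Y)→(s1,Y,L)
state=s1 head=-1 tape=[_]YXXX__   (s1,_)→(s2,X,R)
state=s2 head=0 tape=X[Y]XXX__   (s2,Y)→(s1,Y,R)
state=s1 head=1 tape=XY[X]XX__   (s1,X)→(s2,_,L)
state=s2 head=0 tape=X[Y]_XX__   (s2,Y)→(s1,Y,R)
state=s1 head=1 tape=XY[_]XX__   (s1,_)→(s2,X,R)
state=s2 head=2 tape=XYX[X]X__   (s2,X)→(s0,Y,L)
state=s0 head=1 tape=XY[X]YX__   (s0,X)→(s2,_,R)
state=s2 head=2 tape=XY_[Y]X__   (s2,Y)→(s1,Y,R)
state=s1 head=3 tape=XY_Y[X]__   (s1,X)→(s2,_,L)
state=s2 head=2 tape=XY_[Y]___   (s2,Y)→(s1,Y,R)
state=s1 head=3 tape=XY_Y[_]__   (s1,_)→(s2,X,R)
state=s2 head=4 tape=XY_YX[_]_   (s2,_)→(s0,X,R)
state=s0 head=5 tape=XY_YXX[_]   (s0,_)→(s1,X,L)
state=s1 head=4 tape=XY_YX[X]X   (s1,X)→(s2,_,L)
state=s2 head=3 tape=XY_Y[X]_X   (s2,X)→(s0,Y,L)
state=s0 head=2 tape=XY_[Y]Y_X   (s0,Y)→(s1,Y,L)
state=s1 head=1 tape=XY[_]YY_X   (s1,_)→(s2,X,R)
state=s2 head=2 tape=XYX[Y]Y_X   (s2,Y)→(s1,Y,R)
state=s1 head=3 tape=XYXY[Y]_X   (s1,Y)→(s3,Y,R)
state=s3 head=4 tape=XYXYY[_]X
M halts after 20 transitions.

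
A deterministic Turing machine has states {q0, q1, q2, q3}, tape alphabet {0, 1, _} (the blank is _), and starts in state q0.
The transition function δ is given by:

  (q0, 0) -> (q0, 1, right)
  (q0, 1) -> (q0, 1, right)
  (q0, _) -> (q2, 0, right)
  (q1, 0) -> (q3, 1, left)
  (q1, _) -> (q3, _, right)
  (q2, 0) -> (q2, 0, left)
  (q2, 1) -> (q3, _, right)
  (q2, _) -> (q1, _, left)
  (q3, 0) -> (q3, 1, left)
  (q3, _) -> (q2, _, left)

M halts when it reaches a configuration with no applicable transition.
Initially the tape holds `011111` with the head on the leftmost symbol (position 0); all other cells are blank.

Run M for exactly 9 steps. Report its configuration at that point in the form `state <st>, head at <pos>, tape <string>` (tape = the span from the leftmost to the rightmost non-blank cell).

state=q0 head=0 tape=[0]11111__   (q0,0)→(q0,1,right)
state=q0 head=1 tape=1[1]1111__   (q0,1)→(q0,1,right)
state=q0 head=2 tape=11[1]111__   (q0,1)→(q0,1,right)
state=q0 head=3 tape=111[1]11__   (q0,1)→(q0,1,right)
state=q0 head=4 tape=1111[1]1__   (q0,1)→(q0,1,right)
state=q0 head=5 tape=11111[1]__   (q0,1)→(q0,1,right)
state=q0 head=6 tape=111111[_]_   (q0,_)→(q2,0,right)
state=q2 head=7 tape=1111110[_]   (q2,_)→(q1,_,left)
state=q1 head=6 tape=111111[0]_   (q1,0)→(q3,1,left)
state=q3 head=5 tape=11111[1]1_
After 9 steps: state q3, head at 5, tape 1111111.

state q3, head at 5, tape 1111111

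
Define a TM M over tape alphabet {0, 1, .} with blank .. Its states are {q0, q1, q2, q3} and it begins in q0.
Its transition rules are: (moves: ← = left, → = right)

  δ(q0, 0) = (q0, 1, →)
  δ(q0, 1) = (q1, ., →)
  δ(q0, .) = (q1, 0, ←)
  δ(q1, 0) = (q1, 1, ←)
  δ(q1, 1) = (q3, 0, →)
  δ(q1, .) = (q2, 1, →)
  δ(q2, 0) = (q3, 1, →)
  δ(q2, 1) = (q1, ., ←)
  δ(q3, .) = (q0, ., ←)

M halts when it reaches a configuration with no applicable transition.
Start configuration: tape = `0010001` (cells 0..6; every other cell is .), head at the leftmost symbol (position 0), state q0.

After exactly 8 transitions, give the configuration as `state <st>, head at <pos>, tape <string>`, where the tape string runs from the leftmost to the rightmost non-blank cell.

state q0, head at 2, tape 110.001

state=q0 head=0 tape=[0]010001   (q0,0)→(q0,1,→)
state=q0 head=1 tape=1[0]10001   (q0,0)→(q0,1,→)
state=q0 head=2 tape=11[1]0001   (q0,1)→(q1,.,→)
state=q1 head=3 tape=11.[0]001   (q1,0)→(q1,1,←)
state=q1 head=2 tape=11[.]1001   (q1,.)→(q2,1,→)
state=q2 head=3 tape=111[1]001   (q2,1)→(q1,.,←)
state=q1 head=2 tape=11[1].001   (q1,1)→(q3,0,→)
state=q3 head=3 tape=110[.]001   (q3,.)→(q0,.,←)
state=q0 head=2 tape=11[0].001
After 8 steps: state q0, head at 2, tape 110.001.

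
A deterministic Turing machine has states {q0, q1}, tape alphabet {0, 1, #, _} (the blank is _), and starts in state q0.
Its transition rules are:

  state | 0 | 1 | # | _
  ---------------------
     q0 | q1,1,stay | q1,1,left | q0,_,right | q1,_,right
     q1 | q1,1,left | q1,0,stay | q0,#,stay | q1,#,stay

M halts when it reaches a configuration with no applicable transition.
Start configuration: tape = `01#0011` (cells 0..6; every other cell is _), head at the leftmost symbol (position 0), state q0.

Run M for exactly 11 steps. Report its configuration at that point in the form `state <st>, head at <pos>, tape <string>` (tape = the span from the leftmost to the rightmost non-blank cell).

state q1, head at -1, tape 11#0011

q0 | _[0]1#0011   read 0 → write 1, move stay, go to q1
q1 | _[1]1#0011   read 1 → write 0, move stay, go to q1
q1 | _[0]1#0011   read 0 → write 1, move left, go to q1
q1 | [_]11#0011   read _ → write #, move stay, go to q1
q1 | [#]11#0011   read # → write #, move stay, go to q0
q0 | [#]11#0011   read # → write _, move right, go to q0
q0 | _[1]1#0011   read 1 → write 1, move left, go to q1
q1 | [_]11#0011   read _ → write #, move stay, go to q1
q1 | [#]11#0011   read # → write #, move stay, go to q0
q0 | [#]11#0011   read # → write _, move right, go to q0
q0 | _[1]1#0011   read 1 → write 1, move left, go to q1
q1 | [_]11#0011
After 11 steps: state q1, head at -1, tape 11#0011.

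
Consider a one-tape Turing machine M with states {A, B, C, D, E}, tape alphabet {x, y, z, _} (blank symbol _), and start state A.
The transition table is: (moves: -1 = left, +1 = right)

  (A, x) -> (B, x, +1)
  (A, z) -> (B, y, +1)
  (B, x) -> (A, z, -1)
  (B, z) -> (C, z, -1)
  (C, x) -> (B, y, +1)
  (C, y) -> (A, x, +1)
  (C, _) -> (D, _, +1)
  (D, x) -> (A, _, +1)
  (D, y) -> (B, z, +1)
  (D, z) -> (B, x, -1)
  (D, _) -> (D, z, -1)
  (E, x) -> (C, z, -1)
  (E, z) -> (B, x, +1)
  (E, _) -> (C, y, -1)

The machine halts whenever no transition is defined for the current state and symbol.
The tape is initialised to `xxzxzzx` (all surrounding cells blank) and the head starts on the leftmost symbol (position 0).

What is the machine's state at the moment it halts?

state=A head=0 tape=[x]xzxzzx   (A,x)→(B,x,+1)
state=B head=1 tape=x[x]zxzzx   (B,x)→(A,z,-1)
state=A head=0 tape=[x]zzxzzx   (A,x)→(B,x,+1)
state=B head=1 tape=x[z]zxzzx   (B,z)→(C,z,-1)
state=C head=0 tape=[x]zzxzzx   (C,x)→(B,y,+1)
state=B head=1 tape=y[z]zxzzx   (B,z)→(C,z,-1)
state=C head=0 tape=[y]zzxzzx   (C,y)→(A,x,+1)
state=A head=1 tape=x[z]zxzzx   (A,z)→(B,y,+1)
state=B head=2 tape=xy[z]xzzx   (B,z)→(C,z,-1)
state=C head=1 tape=x[y]zxzzx   (C,y)→(A,x,+1)
state=A head=2 tape=xx[z]xzzx   (A,z)→(B,y,+1)
state=B head=3 tape=xxy[x]zzx   (B,x)→(A,z,-1)
state=A head=2 tape=xx[y]zzzx
No transition is defined for (A, y); M halts in state A.

A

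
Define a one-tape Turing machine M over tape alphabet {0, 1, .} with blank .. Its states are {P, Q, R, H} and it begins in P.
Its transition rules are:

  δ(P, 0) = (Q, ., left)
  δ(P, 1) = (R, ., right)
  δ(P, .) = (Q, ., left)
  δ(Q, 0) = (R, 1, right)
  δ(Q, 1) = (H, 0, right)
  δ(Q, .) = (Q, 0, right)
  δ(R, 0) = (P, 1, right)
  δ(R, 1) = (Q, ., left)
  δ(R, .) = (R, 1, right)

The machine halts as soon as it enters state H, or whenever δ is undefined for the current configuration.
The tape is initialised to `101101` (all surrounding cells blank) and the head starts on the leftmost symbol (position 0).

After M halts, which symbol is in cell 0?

state=P head=0 tape=[1]01101   (P,1)→(R,.,right)
state=R head=1 tape=.[0]1101   (R,0)→(P,1,right)
state=P head=2 tape=.1[1]101   (P,1)→(R,.,right)
state=R head=3 tape=.1.[1]01   (R,1)→(Q,.,left)
state=Q head=2 tape=.1[.].01   (Q,.)→(Q,0,right)
state=Q head=3 tape=.10[.]01   (Q,.)→(Q,0,right)
state=Q head=4 tape=.100[0]1   (Q,0)→(R,1,right)
state=R head=5 tape=.1001[1]   (R,1)→(Q,.,left)
state=Q head=4 tape=.100[1].   (Q,1)→(H,0,right)
state=H head=5 tape=.1000[.]
Cell 0 holds . when M halts.

.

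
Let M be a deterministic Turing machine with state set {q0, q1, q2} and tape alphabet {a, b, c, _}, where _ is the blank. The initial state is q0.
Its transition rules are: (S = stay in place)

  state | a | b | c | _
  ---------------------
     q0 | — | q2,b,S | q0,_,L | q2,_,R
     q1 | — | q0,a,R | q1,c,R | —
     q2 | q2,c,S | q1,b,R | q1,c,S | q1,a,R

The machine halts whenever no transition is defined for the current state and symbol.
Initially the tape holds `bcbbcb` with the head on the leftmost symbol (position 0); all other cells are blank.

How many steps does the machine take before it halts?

10

state=q0 head=0 tape=[b]cbbcb___   (q0,b)→(q2,b,S)
state=q2 head=0 tape=[b]cbbcb___   (q2,b)→(q1,b,R)
state=q1 head=1 tape=b[c]bbcb___   (q1,c)→(q1,c,R)
state=q1 head=2 tape=bc[b]bcb___   (q1,b)→(q0,a,R)
state=q0 head=3 tape=bca[b]cb___   (q0,b)→(q2,b,S)
state=q2 head=3 tape=bca[b]cb___   (q2,b)→(q1,b,R)
state=q1 head=4 tape=bcab[c]b___   (q1,c)→(q1,c,R)
state=q1 head=5 tape=bcabc[b]___   (q1,b)→(q0,a,R)
state=q0 head=6 tape=bcabca[_]__   (q0,_)→(q2,_,R)
state=q2 head=7 tape=bcabca_[_]_   (q2,_)→(q1,a,R)
state=q1 head=8 tape=bcabca_a[_]
M halts after 10 transitions.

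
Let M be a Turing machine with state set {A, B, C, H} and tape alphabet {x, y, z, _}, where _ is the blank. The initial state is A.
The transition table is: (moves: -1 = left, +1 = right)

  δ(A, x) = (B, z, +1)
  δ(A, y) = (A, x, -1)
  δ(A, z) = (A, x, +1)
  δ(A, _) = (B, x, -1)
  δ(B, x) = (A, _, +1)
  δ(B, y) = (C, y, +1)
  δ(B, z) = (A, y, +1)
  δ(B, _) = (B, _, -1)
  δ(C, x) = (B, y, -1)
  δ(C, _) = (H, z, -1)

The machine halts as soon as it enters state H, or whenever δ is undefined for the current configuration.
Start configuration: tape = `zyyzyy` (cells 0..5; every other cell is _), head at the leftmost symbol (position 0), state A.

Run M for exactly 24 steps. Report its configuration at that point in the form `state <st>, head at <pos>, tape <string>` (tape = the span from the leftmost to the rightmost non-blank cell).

state B, head at 4, tape yz_yyyx

A | [z]yyzyy_   read z → write x, move +1, go to A
A | x[y]yzyy_   read y → write x, move -1, go to A
A | [x]xyzyy_   read x → write z, move +1, go to B
B | z[x]yzyy_   read x → write _, move +1, go to A
A | z_[y]zyy_   read y → write x, move -1, go to A
A | z[_]xzyy_   read _ → write x, move -1, go to B
B | [z]xxzyy_   read z → write y, move +1, go to A
A | y[x]xzyy_   read x → write z, move +1, go to B
B | yz[x]zyy_   read x → write _, move +1, go to A
A | yz_[z]yy_   read z → write x, move +1, go to A
A | yz_x[y]y_   read y → write x, move -1, go to A
A | yz_[x]xy_   read x → write z, move +1, go to B
B | yz_z[x]y_   read x → write _, move +1, go to A
A | yz_z_[y]_   read y → write x, move -1, go to A
A | yz_z[_]x_   read _ → write x, move -1, go to B
B | yz_[z]xx_   read z → write y, move +1, go to A
A | yz_y[x]x_   read x → write z, move +1, go to B
B | yz_yz[x]_   read x → write _, move +1, go to A
A | yz_yz_[_]   read _ → write x, move -1, go to B
B | yz_yz[_]x   read _ → write _, move -1, go to B
B | yz_y[z]_x   read z → write y, move +1, go to A
A | yz_yy[_]x   read _ → write x, move -1, go to B
B | yz_y[y]xx   read y → write y, move +1, go to C
C | yz_yy[x]x   read x → write y, move -1, go to B
B | yz_y[y]yx
After 24 steps: state B, head at 4, tape yz_yyyx.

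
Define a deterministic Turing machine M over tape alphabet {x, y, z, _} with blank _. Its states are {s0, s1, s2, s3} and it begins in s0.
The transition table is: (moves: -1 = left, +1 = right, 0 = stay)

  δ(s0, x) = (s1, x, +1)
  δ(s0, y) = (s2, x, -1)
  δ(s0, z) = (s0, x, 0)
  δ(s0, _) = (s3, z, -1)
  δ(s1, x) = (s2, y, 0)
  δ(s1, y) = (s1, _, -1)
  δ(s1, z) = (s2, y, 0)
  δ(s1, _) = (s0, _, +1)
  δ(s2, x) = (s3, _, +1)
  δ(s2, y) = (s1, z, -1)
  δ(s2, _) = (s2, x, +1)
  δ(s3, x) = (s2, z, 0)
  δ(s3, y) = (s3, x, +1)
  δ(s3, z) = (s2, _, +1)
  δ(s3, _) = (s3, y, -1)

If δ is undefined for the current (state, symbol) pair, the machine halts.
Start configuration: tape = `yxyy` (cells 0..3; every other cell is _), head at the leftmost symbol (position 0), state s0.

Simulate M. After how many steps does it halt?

4

s0 | _[y]xyy   read y → write x, move -1, go to s2
s2 | [_]xxyy   read _ → write x, move +1, go to s2
s2 | x[x]xyy   read x → write _, move +1, go to s3
s3 | x_[x]yy   read x → write z, move 0, go to s2
s2 | x_[z]yy
M halts after 4 transitions.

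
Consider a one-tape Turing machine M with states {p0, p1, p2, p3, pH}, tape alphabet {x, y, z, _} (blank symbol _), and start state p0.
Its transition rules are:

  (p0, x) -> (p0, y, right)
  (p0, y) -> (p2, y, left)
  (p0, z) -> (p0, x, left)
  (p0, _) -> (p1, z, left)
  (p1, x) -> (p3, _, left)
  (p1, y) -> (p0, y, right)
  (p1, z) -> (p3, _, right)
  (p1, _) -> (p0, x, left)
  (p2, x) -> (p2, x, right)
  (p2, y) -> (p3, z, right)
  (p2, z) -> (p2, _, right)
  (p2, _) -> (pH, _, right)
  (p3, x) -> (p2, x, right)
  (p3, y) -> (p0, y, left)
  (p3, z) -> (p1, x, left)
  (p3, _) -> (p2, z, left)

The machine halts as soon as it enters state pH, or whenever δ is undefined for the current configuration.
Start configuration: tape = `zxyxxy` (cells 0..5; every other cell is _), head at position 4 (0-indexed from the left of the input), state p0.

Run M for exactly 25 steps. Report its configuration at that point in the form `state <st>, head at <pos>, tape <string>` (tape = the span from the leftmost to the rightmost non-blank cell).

state p2, head at 3, tape zxyxy

state=p0 head=4 tape=zxyx[x]y   (p0,x)→(p0,y,right)
state=p0 head=5 tape=zxyxy[y]   (p0,y)→(p2,y,left)
state=p2 head=4 tape=zxyx[y]y   (p2,y)→(p3,z,right)
state=p3 head=5 tape=zxyxz[y]   (p3,y)→(p0,y,left)
state=p0 head=4 tape=zxyx[z]y   (p0,z)→(p0,x,left)
state=p0 head=3 tape=zxy[x]xy   (p0,x)→(p0,y,right)
state=p0 head=4 tape=zxyy[x]y   (p0,x)→(p0,y,right)
state=p0 head=5 tape=zxyyy[y]   (p0,y)→(p2,y,left)
state=p2 head=4 tape=zxyy[y]y   (p2,y)→(p3,z,right)
state=p3 head=5 tape=zxyyz[y]   (p3,y)→(p0,y,left)
state=p0 head=4 tape=zxyy[z]y   (p0,z)→(p0,x,left)
state=p0 head=3 tape=zxy[y]xy   (p0,y)→(p2,y,left)
state=p2 head=2 tape=zx[y]yxy   (p2,y)→(p3,z,right)
state=p3 head=3 tape=zxz[y]xy   (p3,y)→(p0,y,left)
state=p0 head=2 tape=zx[z]yxy   (p0,z)→(p0,x,left)
state=p0 head=1 tape=z[x]xyxy   (p0,x)→(p0,y,right)
state=p0 head=2 tape=zy[x]yxy   (p0,x)→(p0,y,right)
state=p0 head=3 tape=zyy[y]xy   (p0,y)→(p2,y,left)
state=p2 head=2 tape=zy[y]yxy   (p2,y)→(p3,z,right)
state=p3 head=3 tape=zyz[y]xy   (p3,y)→(p0,y,left)
state=p0 head=2 tape=zy[z]yxy   (p0,z)→(p0,x,left)
state=p0 head=1 tape=z[y]xyxy   (p0,y)→(p2,y,left)
state=p2 head=0 tape=[z]yxyxy   (p2,z)→(p2,_,right)
state=p2 head=1 tape=_[y]xyxy   (p2,y)→(p3,z,right)
state=p3 head=2 tape=_z[x]yxy   (p3,x)→(p2,x,right)
state=p2 head=3 tape=_zx[y]xy
After 25 steps: state p2, head at 3, tape zxyxy.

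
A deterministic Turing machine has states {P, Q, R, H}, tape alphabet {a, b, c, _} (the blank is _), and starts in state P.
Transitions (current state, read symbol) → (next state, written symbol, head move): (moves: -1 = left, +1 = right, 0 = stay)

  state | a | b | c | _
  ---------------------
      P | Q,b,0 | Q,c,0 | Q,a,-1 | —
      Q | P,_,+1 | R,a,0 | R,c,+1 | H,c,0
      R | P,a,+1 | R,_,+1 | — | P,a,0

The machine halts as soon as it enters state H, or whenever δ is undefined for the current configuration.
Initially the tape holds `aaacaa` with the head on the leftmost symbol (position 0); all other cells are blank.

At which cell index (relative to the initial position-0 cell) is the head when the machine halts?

6

P | [a]aacaa_   read a → write b, move 0, go to Q
Q | [b]aacaa_   read b → write a, move 0, go to R
R | [a]aacaa_   read a → write a, move +1, go to P
P | a[a]acaa_   read a → write b, move 0, go to Q
Q | a[b]acaa_   read b → write a, move 0, go to R
R | a[a]acaa_   read a → write a, move +1, go to P
P | aa[a]caa_   read a → write b, move 0, go to Q
Q | aa[b]caa_   read b → write a, move 0, go to R
R | aa[a]caa_   read a → write a, move +1, go to P
P | aaa[c]aa_   read c → write a, move -1, go to Q
Q | aa[a]aaa_   read a → write _, move +1, go to P
P | aa_[a]aa_   read a → write b, move 0, go to Q
Q | aa_[b]aa_   read b → write a, move 0, go to R
R | aa_[a]aa_   read a → write a, move +1, go to P
P | aa_a[a]a_   read a → write b, move 0, go to Q
Q | aa_a[b]a_   read b → write a, move 0, go to R
R | aa_a[a]a_   read a → write a, move +1, go to P
P | aa_aa[a]_   read a → write b, move 0, go to Q
Q | aa_aa[b]_   read b → write a, move 0, go to R
R | aa_aa[a]_   read a → write a, move +1, go to P
P | aa_aaa[_]
At halt the head is at cell 6.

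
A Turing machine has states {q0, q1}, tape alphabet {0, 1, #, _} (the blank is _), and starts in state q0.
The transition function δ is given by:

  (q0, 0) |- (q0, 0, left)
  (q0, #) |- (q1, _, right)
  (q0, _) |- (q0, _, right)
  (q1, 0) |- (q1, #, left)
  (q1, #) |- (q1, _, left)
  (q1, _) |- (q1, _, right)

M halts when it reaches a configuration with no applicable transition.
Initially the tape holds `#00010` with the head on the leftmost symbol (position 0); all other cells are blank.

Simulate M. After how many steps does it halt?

state=q0 head=0 tape=[#]00010   (q0,#)→(q1,_,right)
state=q1 head=1 tape=_[0]0010   (q1,0)→(q1,#,left)
state=q1 head=0 tape=[_]#0010   (q1,_)→(q1,_,right)
state=q1 head=1 tape=_[#]0010   (q1,#)→(q1,_,left)
state=q1 head=0 tape=[_]_0010   (q1,_)→(q1,_,right)
state=q1 head=1 tape=_[_]0010   (q1,_)→(q1,_,right)
state=q1 head=2 tape=__[0]010   (q1,0)→(q1,#,left)
state=q1 head=1 tape=_[_]#010   (q1,_)→(q1,_,right)
state=q1 head=2 tape=__[#]010   (q1,#)→(q1,_,left)
state=q1 head=1 tape=_[_]_010   (q1,_)→(q1,_,right)
state=q1 head=2 tape=__[_]010   (q1,_)→(q1,_,right)
state=q1 head=3 tape=___[0]10   (q1,0)→(q1,#,left)
state=q1 head=2 tape=__[_]#10   (q1,_)→(q1,_,right)
state=q1 head=3 tape=___[#]10   (q1,#)→(q1,_,left)
state=q1 head=2 tape=__[_]_10   (q1,_)→(q1,_,right)
state=q1 head=3 tape=___[_]10   (q1,_)→(q1,_,right)
state=q1 head=4 tape=____[1]0
M halts after 16 transitions.

16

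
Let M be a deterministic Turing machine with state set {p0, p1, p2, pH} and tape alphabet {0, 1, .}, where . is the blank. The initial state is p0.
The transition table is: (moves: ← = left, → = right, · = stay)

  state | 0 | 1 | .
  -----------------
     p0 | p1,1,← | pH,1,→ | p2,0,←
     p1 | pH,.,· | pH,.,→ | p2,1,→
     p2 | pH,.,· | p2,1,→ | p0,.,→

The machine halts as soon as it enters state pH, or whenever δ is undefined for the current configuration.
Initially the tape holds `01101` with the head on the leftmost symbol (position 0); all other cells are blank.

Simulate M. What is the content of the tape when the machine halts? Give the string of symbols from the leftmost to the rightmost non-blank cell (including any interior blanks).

state=p0 head=0 tape=.[0]1101   (p0,0)→(p1,1,←)
state=p1 head=-1 tape=[.]11101   (p1,.)→(p2,1,→)
state=p2 head=0 tape=1[1]1101   (p2,1)→(p2,1,→)
state=p2 head=1 tape=11[1]101   (p2,1)→(p2,1,→)
state=p2 head=2 tape=111[1]01   (p2,1)→(p2,1,→)
state=p2 head=3 tape=1111[0]1   (p2,0)→(pH,.,·)
state=pH head=3 tape=1111[.]1
The non-blank tape span at halt is 1111.1.

1111.1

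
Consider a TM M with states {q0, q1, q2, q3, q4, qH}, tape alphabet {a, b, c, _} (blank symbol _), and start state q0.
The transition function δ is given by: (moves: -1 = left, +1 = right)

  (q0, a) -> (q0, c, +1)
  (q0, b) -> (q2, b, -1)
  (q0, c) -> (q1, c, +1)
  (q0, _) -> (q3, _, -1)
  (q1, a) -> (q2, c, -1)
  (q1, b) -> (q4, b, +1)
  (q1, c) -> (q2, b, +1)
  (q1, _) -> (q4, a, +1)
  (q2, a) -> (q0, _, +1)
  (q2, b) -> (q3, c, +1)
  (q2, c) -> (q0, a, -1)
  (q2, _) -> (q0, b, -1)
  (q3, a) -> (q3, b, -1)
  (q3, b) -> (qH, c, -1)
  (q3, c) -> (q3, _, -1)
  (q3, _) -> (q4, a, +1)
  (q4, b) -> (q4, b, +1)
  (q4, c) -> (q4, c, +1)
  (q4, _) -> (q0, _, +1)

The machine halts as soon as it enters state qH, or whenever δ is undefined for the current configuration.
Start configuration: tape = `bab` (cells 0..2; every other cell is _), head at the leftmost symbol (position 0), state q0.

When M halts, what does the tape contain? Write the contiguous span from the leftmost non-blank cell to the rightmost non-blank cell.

ac_abbbab

state=q0 head=0 tape=______[b]ab   (q0,b)→(q2,b,-1)
state=q2 head=-1 tape=_____[_]bab   (q2,_)→(q0,b,-1)
state=q0 head=-2 tape=____[_]bbab   (q0,_)→(q3,_,-1)
state=q3 head=-3 tape=___[_]_bbab   (q3,_)→(q4,a,+1)
state=q4 head=-2 tape=___a[_]bbab   (q4,_)→(q0,_,+1)
state=q0 head=-1 tape=___a_[b]bab   (q0,b)→(q2,b,-1)
state=q2 head=-2 tape=___a[_]bbab   (q2,_)→(q0,b,-1)
state=q0 head=-3 tape=___[a]bbbab   (q0,a)→(q0,c,+1)
state=q0 head=-2 tape=___c[b]bbab   (q0,b)→(q2,b,-1)
state=q2 head=-3 tape=___[c]bbbab   (q2,c)→(q0,a,-1)
state=q0 head=-4 tape=__[_]abbbab   (q0,_)→(q3,_,-1)
state=q3 head=-5 tape=_[_]_abbbab   (q3,_)→(q4,a,+1)
state=q4 head=-4 tape=_a[_]abbbab   (q4,_)→(q0,_,+1)
state=q0 head=-3 tape=_a_[a]bbbab   (q0,a)→(q0,c,+1)
state=q0 head=-2 tape=_a_c[b]bbab   (q0,b)→(q2,b,-1)
state=q2 head=-3 tape=_a_[c]bbbab   (q2,c)→(q0,a,-1)
state=q0 head=-4 tape=_a[_]abbbab   (q0,_)→(q3,_,-1)
state=q3 head=-5 tape=_[a]_abbbab   (q3,a)→(q3,b,-1)
state=q3 head=-6 tape=[_]b_abbbab   (q3,_)→(q4,a,+1)
state=q4 head=-5 tape=a[b]_abbbab   (q4,b)→(q4,b,+1)
state=q4 head=-4 tape=ab[_]abbbab   (q4,_)→(q0,_,+1)
state=q0 head=-3 tape=ab_[a]bbbab   (q0,a)→(q0,c,+1)
state=q0 head=-2 tape=ab_c[b]bbab   (q0,b)→(q2,b,-1)
state=q2 head=-3 tape=ab_[c]bbbab   (q2,c)→(q0,a,-1)
state=q0 head=-4 tape=ab[_]abbbab   (q0,_)→(q3,_,-1)
state=q3 head=-5 tape=a[b]_abbbab   (q3,b)→(qH,c,-1)
state=qH head=-6 tape=[a]c_abbbab
The non-blank tape span at halt is ac_abbbab.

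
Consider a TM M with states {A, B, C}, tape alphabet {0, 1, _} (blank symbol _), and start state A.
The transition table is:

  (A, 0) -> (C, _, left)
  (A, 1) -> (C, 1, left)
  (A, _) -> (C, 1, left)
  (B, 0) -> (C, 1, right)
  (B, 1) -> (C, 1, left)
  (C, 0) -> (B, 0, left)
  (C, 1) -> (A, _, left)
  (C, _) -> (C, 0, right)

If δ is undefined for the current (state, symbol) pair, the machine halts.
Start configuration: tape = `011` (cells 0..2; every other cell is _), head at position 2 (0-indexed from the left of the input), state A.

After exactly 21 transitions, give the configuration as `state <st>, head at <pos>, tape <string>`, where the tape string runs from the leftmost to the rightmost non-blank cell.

A | ___01[1]   read 1 → write 1, move left, go to C
C | ___0[1]1   read 1 → write _, move left, go to A
A | ___[0]_1   read 0 → write _, move left, go to C
C | __[_]__1   read _ → write 0, move right, go to C
C | __0[_]_1   read _ → write 0, move right, go to C
C | __00[_]1   read _ → write 0, move right, go to C
C | __000[1]   read 1 → write _, move left, go to A
A | __00[0]_   read 0 → write _, move left, go to C
C | __0[0]__   read 0 → write 0, move left, go to B
B | __[0]0__   read 0 → write 1, move right, go to C
C | __1[0]__   read 0 → write 0, move left, go to B
B | __[1]0__   read 1 → write 1, move left, go to C
C | _[_]10__   read _ → write 0, move right, go to C
C | _0[1]0__   read 1 → write _, move left, go to A
A | _[0]_0__   read 0 → write _, move left, go to C
C | [_]__0__   read _ → write 0, move right, go to C
C | 0[_]_0__   read _ → write 0, move right, go to C
C | 00[_]0__   read _ → write 0, move right, go to C
C | 000[0]__   read 0 → write 0, move left, go to B
B | 00[0]0__   read 0 → write 1, move right, go to C
C | 001[0]__   read 0 → write 0, move left, go to B
B | 00[1]0__
After 21 steps: state B, head at -1, tape 0010.

state B, head at -1, tape 0010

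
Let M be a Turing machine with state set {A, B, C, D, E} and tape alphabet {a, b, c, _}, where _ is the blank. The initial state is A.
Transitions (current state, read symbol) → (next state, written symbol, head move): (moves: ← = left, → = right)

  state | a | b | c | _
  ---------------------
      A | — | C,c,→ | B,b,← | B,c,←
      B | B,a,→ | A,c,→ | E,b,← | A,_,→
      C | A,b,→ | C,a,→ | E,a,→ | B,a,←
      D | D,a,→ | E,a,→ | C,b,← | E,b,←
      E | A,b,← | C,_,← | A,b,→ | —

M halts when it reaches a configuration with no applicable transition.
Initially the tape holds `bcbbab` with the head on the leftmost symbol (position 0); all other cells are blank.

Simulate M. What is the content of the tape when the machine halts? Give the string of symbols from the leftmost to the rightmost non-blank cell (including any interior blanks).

state=A head=0 tape=[b]cbbab__   (A,b)→(C,c,→)
state=C head=1 tape=c[c]bbab__   (C,c)→(E,a,→)
state=E head=2 tape=ca[b]bab__   (E,b)→(C,_,←)
state=C head=1 tape=c[a]_bab__   (C,a)→(A,b,→)
state=A head=2 tape=cb[_]bab__   (A,_)→(B,c,←)
state=B head=1 tape=c[b]cbab__   (B,b)→(A,c,→)
state=A head=2 tape=cc[c]bab__   (A,c)→(B,b,←)
state=B head=1 tape=c[c]bbab__   (B,c)→(E,b,←)
state=E head=0 tape=[c]bbbab__   (E,c)→(A,b,→)
state=A head=1 tape=b[b]bbab__   (A,b)→(C,c,→)
state=C head=2 tape=bc[b]bab__   (C,b)→(C,a,→)
state=C head=3 tape=bca[b]ab__   (C,b)→(C,a,→)
state=C head=4 tape=bcaa[a]b__   (C,a)→(A,b,→)
state=A head=5 tape=bcaab[b]__   (A,b)→(C,c,→)
state=C head=6 tape=bcaabc[_]_   (C,_)→(B,a,←)
state=B head=5 tape=bcaab[c]a_   (B,c)→(E,b,←)
state=E head=4 tape=bcaa[b]ba_   (E,b)→(C,_,←)
state=C head=3 tape=bca[a]_ba_   (C,a)→(A,b,→)
state=A head=4 tape=bcab[_]ba_   (A,_)→(B,c,←)
state=B head=3 tape=bca[b]cba_   (B,b)→(A,c,→)
state=A head=4 tape=bcac[c]ba_   (A,c)→(B,b,←)
state=B head=3 tape=bca[c]bba_   (B,c)→(E,b,←)
state=E head=2 tape=bc[a]bbba_   (E,a)→(A,b,←)
state=A head=1 tape=b[c]bbbba_   (A,c)→(B,b,←)
state=B head=0 tape=[b]bbbbba_   (B,b)→(A,c,→)
state=A head=1 tape=c[b]bbbba_   (A,b)→(C,c,→)
state=C head=2 tape=cc[b]bbba_   (C,b)→(C,a,→)
state=C head=3 tape=cca[b]bba_   (C,b)→(C,a,→)
state=C head=4 tape=ccaa[b]ba_   (C,b)→(C,a,→)
state=C head=5 tape=ccaaa[b]a_   (C,b)→(C,a,→)
state=C head=6 tape=ccaaaa[a]_   (C,a)→(A,b,→)
state=A head=7 tape=ccaaaab[_]   (A,_)→(B,c,←)
state=B head=6 tape=ccaaaa[b]c   (B,b)→(A,c,→)
state=A head=7 tape=ccaaaac[c]   (A,c)→(B,b,←)
state=B head=6 tape=ccaaaa[c]b   (B,c)→(E,b,←)
state=E head=5 tape=ccaaa[a]bb   (E,a)→(A,b,←)
state=A head=4 tape=ccaa[a]bbb
The non-blank tape span at halt is ccaaabbb.

ccaaabbb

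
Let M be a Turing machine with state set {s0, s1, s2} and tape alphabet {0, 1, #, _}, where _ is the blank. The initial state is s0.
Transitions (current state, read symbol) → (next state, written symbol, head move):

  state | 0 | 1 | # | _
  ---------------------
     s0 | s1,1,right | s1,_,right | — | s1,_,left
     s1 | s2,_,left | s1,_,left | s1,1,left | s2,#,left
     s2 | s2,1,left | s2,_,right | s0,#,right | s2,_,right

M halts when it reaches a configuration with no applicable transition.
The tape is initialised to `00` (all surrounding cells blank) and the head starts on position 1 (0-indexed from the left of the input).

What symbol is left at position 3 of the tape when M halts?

1

s0 | _0[0]___   read 0 → write 1, move right, go to s1
s1 | _01[_]__   read _ → write #, move left, go to s2
s2 | _0[1]#__   read 1 → write _, move right, go to s2
s2 | _0_[#]__   read # → write #, move right, go to s0
s0 | _0_#[_]_   read _ → write _, move left, go to s1
s1 | _0_[#]__   read # → write 1, move left, go to s1
s1 | _0[_]1__   read _ → write #, move left, go to s2
s2 | _[0]#1__   read 0 → write 1, move left, go to s2
s2 | [_]1#1__   read _ → write _, move right, go to s2
s2 | _[1]#1__   read 1 → write _, move right, go to s2
s2 | __[#]1__   read # → write #, move right, go to s0
s0 | __#[1]__   read 1 → write _, move right, go to s1
s1 | __#_[_]_   read _ → write #, move left, go to s2
s2 | __#[_]#_   read _ → write _, move right, go to s2
s2 | __#_[#]_   read # → write #, move right, go to s0
s0 | __#_#[_]   read _ → write _, move left, go to s1
s1 | __#_[#]_   read # → write 1, move left, go to s1
s1 | __#[_]1_   read _ → write #, move left, go to s2
s2 | __[#]#1_   read # → write #, move right, go to s0
s0 | __#[#]1_
Cell 3 holds 1 when M halts.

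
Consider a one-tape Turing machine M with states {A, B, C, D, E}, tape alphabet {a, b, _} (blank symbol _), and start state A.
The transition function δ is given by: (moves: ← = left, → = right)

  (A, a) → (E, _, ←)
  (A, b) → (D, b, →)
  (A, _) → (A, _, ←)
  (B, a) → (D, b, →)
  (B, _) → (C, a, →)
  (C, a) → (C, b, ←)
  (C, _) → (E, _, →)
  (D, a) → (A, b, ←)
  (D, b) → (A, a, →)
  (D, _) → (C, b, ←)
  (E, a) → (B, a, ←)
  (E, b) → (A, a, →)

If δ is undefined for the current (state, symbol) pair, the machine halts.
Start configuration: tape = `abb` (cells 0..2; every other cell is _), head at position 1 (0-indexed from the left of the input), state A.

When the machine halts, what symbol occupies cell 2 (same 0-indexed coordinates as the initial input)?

_

state=A head=1 tape=__a[b]b_   (A,b)→(D,b,→)
state=D head=2 tape=__ab[b]_   (D,b)→(A,a,→)
state=A head=3 tape=__aba[_]   (A,_)→(A,_,←)
state=A head=2 tape=__ab[a]_   (A,a)→(E,_,←)
state=E head=1 tape=__a[b]__   (E,b)→(A,a,→)
state=A head=2 tape=__aa[_]_   (A,_)→(A,_,←)
state=A head=1 tape=__a[a]__   (A,a)→(E,_,←)
state=E head=0 tape=__[a]___   (E,a)→(B,a,←)
state=B head=-1 tape=_[_]a___   (B,_)→(C,a,→)
state=C head=0 tape=_a[a]___   (C,a)→(C,b,←)
state=C head=-1 tape=_[a]b___   (C,a)→(C,b,←)
state=C head=-2 tape=[_]bb___   (C,_)→(E,_,→)
state=E head=-1 tape=_[b]b___   (E,b)→(A,a,→)
state=A head=0 tape=_a[b]___   (A,b)→(D,b,→)
state=D head=1 tape=_ab[_]__   (D,_)→(C,b,←)
state=C head=0 tape=_a[b]b__
Cell 2 holds _ when M halts.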